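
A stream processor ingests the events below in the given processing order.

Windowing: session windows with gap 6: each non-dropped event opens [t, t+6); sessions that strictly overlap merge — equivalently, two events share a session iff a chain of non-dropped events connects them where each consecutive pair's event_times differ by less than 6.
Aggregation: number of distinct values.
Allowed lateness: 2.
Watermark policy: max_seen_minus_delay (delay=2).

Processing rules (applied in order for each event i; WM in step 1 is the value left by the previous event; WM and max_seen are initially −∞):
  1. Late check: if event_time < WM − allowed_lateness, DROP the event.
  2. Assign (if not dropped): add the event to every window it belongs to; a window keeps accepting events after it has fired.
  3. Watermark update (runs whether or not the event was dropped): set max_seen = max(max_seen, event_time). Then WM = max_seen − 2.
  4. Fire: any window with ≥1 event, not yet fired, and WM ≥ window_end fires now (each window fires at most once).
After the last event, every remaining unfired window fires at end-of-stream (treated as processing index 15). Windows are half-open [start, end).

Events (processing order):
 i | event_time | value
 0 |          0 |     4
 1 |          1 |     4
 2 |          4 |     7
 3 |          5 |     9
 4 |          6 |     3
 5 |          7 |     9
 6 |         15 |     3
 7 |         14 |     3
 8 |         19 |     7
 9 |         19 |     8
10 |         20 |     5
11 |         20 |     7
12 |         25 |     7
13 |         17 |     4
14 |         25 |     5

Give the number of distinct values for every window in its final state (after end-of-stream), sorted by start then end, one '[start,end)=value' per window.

[0,13)=4 [14,31)=4

i=0 t=0 v=4: → [0,6); WM=-2
i=1 t=1 v=4: → [0,7); WM=-1
i=2 t=4 v=7: → [0,10); WM=2
i=3 t=5 v=9: → [0,11); WM=3
i=4 t=6 v=3: → [0,12); WM=4
i=5 t=7 v=9: → [0,13); WM=5
i=6 t=15 v=3: → [15,21); WM=13
i=7 t=14 v=3: → [14,21); WM=13
i=8 t=19 v=7: → [14,25); WM=17
i=9 t=19 v=8: → [14,25); WM=17
i=10 t=20 v=5: → [14,26); WM=18
i=11 t=20 v=7: → [14,26); WM=18
i=12 t=25 v=7: → [14,31); WM=23
i=13 t=17 v=4: DROP (t<23-2); WM=23
i=14 t=25 v=5: → [14,31); WM=23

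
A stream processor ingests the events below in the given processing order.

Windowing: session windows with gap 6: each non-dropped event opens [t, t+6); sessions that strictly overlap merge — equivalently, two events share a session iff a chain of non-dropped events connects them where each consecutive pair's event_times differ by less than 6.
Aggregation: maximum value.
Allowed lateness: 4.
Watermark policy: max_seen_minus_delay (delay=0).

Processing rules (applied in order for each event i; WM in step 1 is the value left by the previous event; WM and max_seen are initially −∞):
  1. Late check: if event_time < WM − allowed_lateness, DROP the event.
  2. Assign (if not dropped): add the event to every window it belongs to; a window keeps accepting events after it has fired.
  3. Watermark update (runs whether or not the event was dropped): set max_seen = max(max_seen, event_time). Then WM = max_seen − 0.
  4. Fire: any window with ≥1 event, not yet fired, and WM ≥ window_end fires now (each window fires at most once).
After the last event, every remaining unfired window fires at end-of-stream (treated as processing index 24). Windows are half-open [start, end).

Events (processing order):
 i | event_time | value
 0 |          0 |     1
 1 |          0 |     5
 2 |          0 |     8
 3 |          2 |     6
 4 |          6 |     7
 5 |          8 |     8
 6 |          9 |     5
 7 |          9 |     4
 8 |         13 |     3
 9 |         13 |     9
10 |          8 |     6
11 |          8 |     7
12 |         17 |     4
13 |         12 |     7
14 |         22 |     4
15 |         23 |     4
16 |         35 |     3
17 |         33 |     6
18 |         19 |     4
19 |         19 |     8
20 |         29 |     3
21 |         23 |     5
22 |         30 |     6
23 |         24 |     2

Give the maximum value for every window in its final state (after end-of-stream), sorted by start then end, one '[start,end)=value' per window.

[0,29)=9 [33,41)=6

i=0 t=0 v=1: → [0,6); WM=0
i=1 t=0 v=5: → [0,6); WM=0
i=2 t=0 v=8: → [0,6); WM=0
i=3 t=2 v=6: → [0,8); WM=2
i=4 t=6 v=7: → [0,12); WM=6
i=5 t=8 v=8: → [0,14); WM=8
i=6 t=9 v=5: → [0,15); WM=9
i=7 t=9 v=4: → [0,15); WM=9
i=8 t=13 v=3: → [0,19); WM=13
i=9 t=13 v=9: → [0,19); WM=13
i=10 t=8 v=6: DROP (t<13-4); WM=13
i=11 t=8 v=7: DROP (t<13-4); WM=13
i=12 t=17 v=4: → [0,23); WM=17
i=13 t=12 v=7: DROP (t<17-4); WM=17
i=14 t=22 v=4: → [0,28); WM=22
i=15 t=23 v=4: → [0,29); WM=23
i=16 t=35 v=3: → [35,41); WM=35
i=17 t=33 v=6: → [33,41); WM=35
i=18 t=19 v=4: DROP (t<35-4); WM=35
i=19 t=19 v=8: DROP (t<35-4); WM=35
i=20 t=29 v=3: DROP (t<35-4); WM=35
i=21 t=23 v=5: DROP (t<35-4); WM=35
i=22 t=30 v=6: DROP (t<35-4); WM=35
i=23 t=24 v=2: DROP (t<35-4); WM=35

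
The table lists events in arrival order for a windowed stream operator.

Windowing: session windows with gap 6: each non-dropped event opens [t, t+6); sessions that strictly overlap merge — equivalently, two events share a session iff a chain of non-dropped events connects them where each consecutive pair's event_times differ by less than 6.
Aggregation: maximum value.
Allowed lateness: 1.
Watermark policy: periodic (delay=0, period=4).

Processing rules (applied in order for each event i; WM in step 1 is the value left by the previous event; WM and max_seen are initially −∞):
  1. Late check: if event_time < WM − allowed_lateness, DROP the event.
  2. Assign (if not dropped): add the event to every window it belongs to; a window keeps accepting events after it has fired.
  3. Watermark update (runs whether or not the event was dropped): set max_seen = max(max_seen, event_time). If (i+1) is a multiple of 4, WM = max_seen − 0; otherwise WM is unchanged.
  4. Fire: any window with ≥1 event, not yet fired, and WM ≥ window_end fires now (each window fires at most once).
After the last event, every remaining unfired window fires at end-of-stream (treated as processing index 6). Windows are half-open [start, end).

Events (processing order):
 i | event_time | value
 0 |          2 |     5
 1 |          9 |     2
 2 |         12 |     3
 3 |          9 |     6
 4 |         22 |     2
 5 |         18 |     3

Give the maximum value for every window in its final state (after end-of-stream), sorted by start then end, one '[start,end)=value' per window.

i=0 t=2 v=5: → [2,8); WM=−∞
i=1 t=9 v=2: → [9,15); WM=−∞
i=2 t=12 v=3: → [9,18); WM=−∞
i=3 t=9 v=6: → [9,18); WM=12
i=4 t=22 v=2: → [22,28); WM=12
i=5 t=18 v=3: → [18,28); WM=12

[2,8)=5 [9,18)=6 [18,28)=3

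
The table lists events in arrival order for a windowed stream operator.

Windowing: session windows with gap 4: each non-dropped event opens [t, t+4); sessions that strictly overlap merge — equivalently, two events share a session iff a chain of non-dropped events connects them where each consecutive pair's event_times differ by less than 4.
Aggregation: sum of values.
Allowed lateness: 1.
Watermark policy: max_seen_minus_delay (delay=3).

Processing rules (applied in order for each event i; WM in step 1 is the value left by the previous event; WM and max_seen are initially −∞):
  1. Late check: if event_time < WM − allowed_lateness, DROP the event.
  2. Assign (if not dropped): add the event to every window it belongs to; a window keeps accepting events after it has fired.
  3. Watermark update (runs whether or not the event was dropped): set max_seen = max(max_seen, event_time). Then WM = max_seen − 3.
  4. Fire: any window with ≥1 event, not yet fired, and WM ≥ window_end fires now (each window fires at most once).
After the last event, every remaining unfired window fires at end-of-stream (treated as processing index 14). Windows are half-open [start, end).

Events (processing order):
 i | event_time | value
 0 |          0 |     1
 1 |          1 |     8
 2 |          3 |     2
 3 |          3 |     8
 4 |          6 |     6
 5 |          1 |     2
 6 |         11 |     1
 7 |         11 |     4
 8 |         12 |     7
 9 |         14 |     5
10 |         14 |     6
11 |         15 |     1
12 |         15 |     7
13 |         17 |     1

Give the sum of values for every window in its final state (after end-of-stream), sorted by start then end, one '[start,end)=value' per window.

[0,10)=25 [11,21)=32

i=0 t=0 v=1: → [0,4); WM=-3
i=1 t=1 v=8: → [0,5); WM=-2
i=2 t=3 v=2: → [0,7); WM=0
i=3 t=3 v=8: → [0,7); WM=0
i=4 t=6 v=6: → [0,10); WM=3
i=5 t=1 v=2: DROP (t<3-1); WM=3
i=6 t=11 v=1: → [11,15); WM=8
i=7 t=11 v=4: → [11,15); WM=8
i=8 t=12 v=7: → [11,16); WM=9
i=9 t=14 v=5: → [11,18); WM=11
i=10 t=14 v=6: → [11,18); WM=11
i=11 t=15 v=1: → [11,19); WM=12
i=12 t=15 v=7: → [11,19); WM=12
i=13 t=17 v=1: → [11,21); WM=14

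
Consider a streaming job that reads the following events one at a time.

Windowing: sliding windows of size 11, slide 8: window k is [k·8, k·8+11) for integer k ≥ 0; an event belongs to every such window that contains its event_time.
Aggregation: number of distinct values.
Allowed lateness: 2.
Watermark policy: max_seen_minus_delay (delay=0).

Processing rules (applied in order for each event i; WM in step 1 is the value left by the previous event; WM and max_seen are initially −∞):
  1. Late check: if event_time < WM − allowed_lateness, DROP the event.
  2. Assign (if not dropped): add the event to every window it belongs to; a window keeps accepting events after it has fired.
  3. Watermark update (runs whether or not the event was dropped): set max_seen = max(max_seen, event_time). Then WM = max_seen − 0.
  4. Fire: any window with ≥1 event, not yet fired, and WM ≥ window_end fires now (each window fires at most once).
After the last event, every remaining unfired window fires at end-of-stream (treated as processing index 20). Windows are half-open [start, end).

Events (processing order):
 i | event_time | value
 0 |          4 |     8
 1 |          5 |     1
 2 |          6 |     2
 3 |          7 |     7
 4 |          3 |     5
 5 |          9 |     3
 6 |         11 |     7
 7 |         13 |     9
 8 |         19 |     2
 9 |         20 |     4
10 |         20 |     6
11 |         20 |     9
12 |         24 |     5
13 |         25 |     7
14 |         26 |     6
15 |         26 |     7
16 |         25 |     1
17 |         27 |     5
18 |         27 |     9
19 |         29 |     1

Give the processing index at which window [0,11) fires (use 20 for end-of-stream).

i=0 t=4 v=8: → [0,11); WM=4
i=1 t=5 v=1: → [0,11); WM=5
i=2 t=6 v=2: → [0,11); WM=6
i=3 t=7 v=7: → [0,11); WM=7
i=4 t=3 v=5: DROP (t<7-2); WM=7
i=5 t=9 v=3: → [8,19),[0,11); WM=9
i=6 t=11 v=7: → [8,19); WM=11; [0,11) fires=5
i=7 t=13 v=9: → [8,19); WM=13
i=8 t=19 v=2: → [16,27); WM=19; [8,19) fires=3
i=9 t=20 v=4: → [16,27); WM=20
i=10 t=20 v=6: → [16,27); WM=20
i=11 t=20 v=9: → [16,27); WM=20
i=12 t=24 v=5: → [24,35),[16,27); WM=24
i=13 t=25 v=7: → [24,35),[16,27); WM=25
i=14 t=26 v=6: → [24,35),[16,27); WM=26
i=15 t=26 v=7: → [24,35),[16,27); WM=26
i=16 t=25 v=1: → [24,35),[16,27); WM=26
i=17 t=27 v=5: → [24,35); WM=27; [16,27) fires=7
i=18 t=27 v=9: → [24,35); WM=27
i=19 t=29 v=1: → [24,35); WM=29

6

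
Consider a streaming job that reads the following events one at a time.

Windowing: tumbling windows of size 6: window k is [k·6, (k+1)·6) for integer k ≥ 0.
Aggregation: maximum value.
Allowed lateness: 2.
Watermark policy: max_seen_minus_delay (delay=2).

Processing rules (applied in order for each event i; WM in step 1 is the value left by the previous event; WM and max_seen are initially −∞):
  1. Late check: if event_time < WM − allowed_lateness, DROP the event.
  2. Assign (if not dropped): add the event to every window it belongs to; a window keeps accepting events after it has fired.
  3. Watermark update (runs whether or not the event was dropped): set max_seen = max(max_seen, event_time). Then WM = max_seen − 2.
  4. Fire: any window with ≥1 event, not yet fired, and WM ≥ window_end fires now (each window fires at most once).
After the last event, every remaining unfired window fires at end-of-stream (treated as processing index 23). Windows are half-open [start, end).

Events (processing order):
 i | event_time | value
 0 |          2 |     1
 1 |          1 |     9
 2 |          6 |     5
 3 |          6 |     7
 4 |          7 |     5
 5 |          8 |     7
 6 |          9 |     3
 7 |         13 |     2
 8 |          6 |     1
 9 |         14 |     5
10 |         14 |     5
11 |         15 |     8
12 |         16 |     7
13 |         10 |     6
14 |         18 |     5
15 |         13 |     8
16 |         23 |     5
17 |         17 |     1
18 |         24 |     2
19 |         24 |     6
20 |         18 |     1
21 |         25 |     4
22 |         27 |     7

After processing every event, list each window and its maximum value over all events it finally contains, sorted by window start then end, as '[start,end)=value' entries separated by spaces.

[0,6)=9 [6,12)=7 [12,18)=8 [18,24)=5 [24,30)=7

i=0 t=2 v=1: → [0,6); WM=0
i=1 t=1 v=9: → [0,6); WM=0
i=2 t=6 v=5: → [6,12); WM=4
i=3 t=6 v=7: → [6,12); WM=4
i=4 t=7 v=5: → [6,12); WM=5
i=5 t=8 v=7: → [6,12); WM=6; [0,6) fires=9
i=6 t=9 v=3: → [6,12); WM=7
i=7 t=13 v=2: → [12,18); WM=11
i=8 t=6 v=1: DROP (t<11-2); WM=11
i=9 t=14 v=5: → [12,18); WM=12; [6,12) fires=7
i=10 t=14 v=5: → [12,18); WM=12
i=11 t=15 v=8: → [12,18); WM=13
i=12 t=16 v=7: → [12,18); WM=14
i=13 t=10 v=6: DROP (t<14-2); WM=14
i=14 t=18 v=5: → [18,24); WM=16
i=15 t=13 v=8: DROP (t<16-2); WM=16
i=16 t=23 v=5: → [18,24); WM=21; [12,18) fires=8
i=17 t=17 v=1: DROP (t<21-2); WM=21
i=18 t=24 v=2: → [24,30); WM=22
i=19 t=24 v=6: → [24,30); WM=22
i=20 t=18 v=1: DROP (t<22-2); WM=22
i=21 t=25 v=4: → [24,30); WM=23
i=22 t=27 v=7: → [24,30); WM=25; [18,24) fires=5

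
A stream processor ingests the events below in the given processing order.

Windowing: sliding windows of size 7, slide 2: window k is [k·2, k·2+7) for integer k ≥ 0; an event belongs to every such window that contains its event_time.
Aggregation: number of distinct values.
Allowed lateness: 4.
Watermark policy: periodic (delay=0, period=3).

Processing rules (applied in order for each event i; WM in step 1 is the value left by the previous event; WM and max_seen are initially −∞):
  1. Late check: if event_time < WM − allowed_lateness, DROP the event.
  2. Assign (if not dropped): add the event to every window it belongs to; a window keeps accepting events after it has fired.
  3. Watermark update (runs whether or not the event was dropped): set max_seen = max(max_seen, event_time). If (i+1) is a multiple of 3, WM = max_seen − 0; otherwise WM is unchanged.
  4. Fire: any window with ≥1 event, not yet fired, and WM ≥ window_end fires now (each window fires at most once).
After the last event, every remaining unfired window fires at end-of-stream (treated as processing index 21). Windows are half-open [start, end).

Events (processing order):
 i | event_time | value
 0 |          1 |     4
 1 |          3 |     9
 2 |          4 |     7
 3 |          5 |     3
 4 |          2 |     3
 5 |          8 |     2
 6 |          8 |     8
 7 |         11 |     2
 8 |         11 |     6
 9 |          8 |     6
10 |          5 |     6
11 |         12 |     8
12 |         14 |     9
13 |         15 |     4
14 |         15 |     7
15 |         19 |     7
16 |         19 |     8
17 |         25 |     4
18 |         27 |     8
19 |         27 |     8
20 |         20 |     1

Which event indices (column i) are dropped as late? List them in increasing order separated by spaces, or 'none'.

10 20

i=0 t=1 v=4: → [0,7); WM=−∞
i=1 t=3 v=9: → [2,9),[0,7); WM=−∞
i=2 t=4 v=7: → [4,11),[2,9),[0,7); WM=4
i=3 t=5 v=3: → [4,11),[2,9),[0,7); WM=4
i=4 t=2 v=3: → [2,9),[0,7); WM=4
i=5 t=8 v=2: → [8,15),[6,13),[4,11),[2,9); WM=8; [0,7) fires=4
i=6 t=8 v=8: → [8,15),[6,13),[4,11),[2,9); WM=8
i=7 t=11 v=2: → [10,17),[8,15),[6,13); WM=8
i=8 t=11 v=6: → [10,17),[8,15),[6,13); WM=11; [2,9) fires=5 [4,11) fires=4
i=9 t=8 v=6: → [8,15),[6,13),[4,11),[2,9); WM=11
i=10 t=5 v=6: DROP (t<11-4); WM=11
i=11 t=12 v=8: → [12,19),[10,17),[8,15),[6,13); WM=12
i=12 t=14 v=9: → [14,21),[12,19),[10,17),[8,15); WM=12
i=13 t=15 v=4: → [14,21),[12,19),[10,17); WM=12
i=14 t=15 v=7: → [14,21),[12,19),[10,17); WM=15; [6,13) fires=3 [8,15) fires=4
i=15 t=19 v=7: → [18,25),[16,23),[14,21); WM=15
i=16 t=19 v=8: → [18,25),[16,23),[14,21); WM=15
i=17 t=25 v=4: → [24,31),[22,29),[20,27); WM=25; [10,17) fires=6 [12,19) fires=4 [14,21) fires=4 [16,23) fires=2 [18,25) fires=2
i=18 t=27 v=8: → [26,33),[24,31),[22,29); WM=25
i=19 t=27 v=8: → [26,33),[24,31),[22,29); WM=25
i=20 t=20 v=1: DROP (t<25-4); WM=27; [20,27) fires=1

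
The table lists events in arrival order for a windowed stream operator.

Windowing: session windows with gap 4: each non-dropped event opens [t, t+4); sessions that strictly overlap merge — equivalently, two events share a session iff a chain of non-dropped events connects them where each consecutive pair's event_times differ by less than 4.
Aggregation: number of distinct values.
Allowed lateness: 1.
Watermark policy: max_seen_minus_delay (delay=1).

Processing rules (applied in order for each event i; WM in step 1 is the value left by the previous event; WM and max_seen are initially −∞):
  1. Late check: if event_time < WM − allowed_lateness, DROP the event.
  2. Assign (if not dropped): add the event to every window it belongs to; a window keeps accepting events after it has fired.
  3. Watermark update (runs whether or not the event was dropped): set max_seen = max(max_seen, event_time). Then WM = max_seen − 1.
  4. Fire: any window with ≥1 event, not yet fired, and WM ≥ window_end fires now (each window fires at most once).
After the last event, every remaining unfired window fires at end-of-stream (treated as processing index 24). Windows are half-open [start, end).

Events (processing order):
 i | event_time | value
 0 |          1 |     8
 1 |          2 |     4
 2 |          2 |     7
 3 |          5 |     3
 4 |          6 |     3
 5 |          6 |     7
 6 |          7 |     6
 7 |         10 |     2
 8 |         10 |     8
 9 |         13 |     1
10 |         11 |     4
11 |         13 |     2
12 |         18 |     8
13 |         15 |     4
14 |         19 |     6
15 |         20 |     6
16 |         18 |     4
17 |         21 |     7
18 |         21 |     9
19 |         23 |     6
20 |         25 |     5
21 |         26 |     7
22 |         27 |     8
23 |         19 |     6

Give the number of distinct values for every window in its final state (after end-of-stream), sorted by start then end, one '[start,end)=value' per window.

i=0 t=1 v=8: → [1,5); WM=0
i=1 t=2 v=4: → [1,6); WM=1
i=2 t=2 v=7: → [1,6); WM=1
i=3 t=5 v=3: → [1,9); WM=4
i=4 t=6 v=3: → [1,10); WM=5
i=5 t=6 v=7: → [1,10); WM=5
i=6 t=7 v=6: → [1,11); WM=6
i=7 t=10 v=2: → [1,14); WM=9
i=8 t=10 v=8: → [1,14); WM=9
i=9 t=13 v=1: → [1,17); WM=12
i=10 t=11 v=4: → [1,17); WM=12
i=11 t=13 v=2: → [1,17); WM=12
i=12 t=18 v=8: → [18,22); WM=17
i=13 t=15 v=4: DROP (t<17-1); WM=17
i=14 t=19 v=6: → [18,23); WM=18
i=15 t=20 v=6: → [18,24); WM=19
i=16 t=18 v=4: → [18,24); WM=19
i=17 t=21 v=7: → [18,25); WM=20
i=18 t=21 v=9: → [18,25); WM=20
i=19 t=23 v=6: → [18,27); WM=22
i=20 t=25 v=5: → [18,29); WM=24
i=21 t=26 v=7: → [18,30); WM=25
i=22 t=27 v=8: → [18,31); WM=26
i=23 t=19 v=6: DROP (t<26-1); WM=26

[1,17)=7 [18,31)=6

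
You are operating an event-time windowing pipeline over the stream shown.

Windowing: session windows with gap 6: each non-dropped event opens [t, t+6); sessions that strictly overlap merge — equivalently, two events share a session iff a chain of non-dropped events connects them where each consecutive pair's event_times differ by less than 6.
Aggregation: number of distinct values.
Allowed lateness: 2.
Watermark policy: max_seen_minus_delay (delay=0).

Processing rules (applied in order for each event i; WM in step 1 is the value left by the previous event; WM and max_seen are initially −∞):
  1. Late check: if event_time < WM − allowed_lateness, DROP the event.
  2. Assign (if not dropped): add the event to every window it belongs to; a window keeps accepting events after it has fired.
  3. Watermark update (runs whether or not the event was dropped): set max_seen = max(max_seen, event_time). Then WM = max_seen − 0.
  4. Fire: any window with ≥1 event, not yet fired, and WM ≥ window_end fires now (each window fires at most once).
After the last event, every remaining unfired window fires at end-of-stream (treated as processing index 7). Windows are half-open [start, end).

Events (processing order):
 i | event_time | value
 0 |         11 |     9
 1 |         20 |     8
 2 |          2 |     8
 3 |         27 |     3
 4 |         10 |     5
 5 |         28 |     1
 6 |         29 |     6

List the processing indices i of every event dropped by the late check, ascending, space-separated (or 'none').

i=0 t=11 v=9: → [11,17); WM=11
i=1 t=20 v=8: → [20,26); WM=20
i=2 t=2 v=8: DROP (t<20-2); WM=20
i=3 t=27 v=3: → [27,33); WM=27
i=4 t=10 v=5: DROP (t<27-2); WM=27
i=5 t=28 v=1: → [27,34); WM=28
i=6 t=29 v=6: → [27,35); WM=29

2 4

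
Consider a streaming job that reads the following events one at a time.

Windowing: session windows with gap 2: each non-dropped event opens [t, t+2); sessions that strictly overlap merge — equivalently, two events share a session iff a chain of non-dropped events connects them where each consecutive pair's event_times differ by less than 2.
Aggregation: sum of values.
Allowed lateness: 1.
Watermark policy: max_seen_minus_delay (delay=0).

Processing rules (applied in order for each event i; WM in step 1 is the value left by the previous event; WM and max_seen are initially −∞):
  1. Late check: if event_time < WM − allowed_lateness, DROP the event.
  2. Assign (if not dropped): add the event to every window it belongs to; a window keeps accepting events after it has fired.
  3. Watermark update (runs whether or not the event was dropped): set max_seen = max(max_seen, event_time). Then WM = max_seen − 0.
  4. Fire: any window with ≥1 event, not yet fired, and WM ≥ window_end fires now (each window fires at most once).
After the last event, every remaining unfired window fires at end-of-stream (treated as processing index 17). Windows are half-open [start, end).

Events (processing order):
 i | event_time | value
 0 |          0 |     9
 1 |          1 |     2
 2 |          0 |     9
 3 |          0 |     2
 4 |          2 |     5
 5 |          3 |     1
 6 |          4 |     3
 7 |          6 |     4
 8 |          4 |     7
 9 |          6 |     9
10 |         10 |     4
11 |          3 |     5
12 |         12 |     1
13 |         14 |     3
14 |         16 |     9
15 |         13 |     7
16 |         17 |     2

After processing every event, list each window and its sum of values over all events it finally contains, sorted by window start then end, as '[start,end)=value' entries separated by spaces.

[0,6)=31 [6,8)=13 [10,12)=4 [12,14)=1 [14,16)=3 [16,19)=11

i=0 t=0 v=9: → [0,2); WM=0
i=1 t=1 v=2: → [0,3); WM=1
i=2 t=0 v=9: → [0,3); WM=1
i=3 t=0 v=2: → [0,3); WM=1
i=4 t=2 v=5: → [0,4); WM=2
i=5 t=3 v=1: → [0,5); WM=3
i=6 t=4 v=3: → [0,6); WM=4
i=7 t=6 v=4: → [6,8); WM=6
i=8 t=4 v=7: DROP (t<6-1); WM=6
i=9 t=6 v=9: → [6,8); WM=6
i=10 t=10 v=4: → [10,12); WM=10
i=11 t=3 v=5: DROP (t<10-1); WM=10
i=12 t=12 v=1: → [12,14); WM=12
i=13 t=14 v=3: → [14,16); WM=14
i=14 t=16 v=9: → [16,18); WM=16
i=15 t=13 v=7: DROP (t<16-1); WM=16
i=16 t=17 v=2: → [16,19); WM=17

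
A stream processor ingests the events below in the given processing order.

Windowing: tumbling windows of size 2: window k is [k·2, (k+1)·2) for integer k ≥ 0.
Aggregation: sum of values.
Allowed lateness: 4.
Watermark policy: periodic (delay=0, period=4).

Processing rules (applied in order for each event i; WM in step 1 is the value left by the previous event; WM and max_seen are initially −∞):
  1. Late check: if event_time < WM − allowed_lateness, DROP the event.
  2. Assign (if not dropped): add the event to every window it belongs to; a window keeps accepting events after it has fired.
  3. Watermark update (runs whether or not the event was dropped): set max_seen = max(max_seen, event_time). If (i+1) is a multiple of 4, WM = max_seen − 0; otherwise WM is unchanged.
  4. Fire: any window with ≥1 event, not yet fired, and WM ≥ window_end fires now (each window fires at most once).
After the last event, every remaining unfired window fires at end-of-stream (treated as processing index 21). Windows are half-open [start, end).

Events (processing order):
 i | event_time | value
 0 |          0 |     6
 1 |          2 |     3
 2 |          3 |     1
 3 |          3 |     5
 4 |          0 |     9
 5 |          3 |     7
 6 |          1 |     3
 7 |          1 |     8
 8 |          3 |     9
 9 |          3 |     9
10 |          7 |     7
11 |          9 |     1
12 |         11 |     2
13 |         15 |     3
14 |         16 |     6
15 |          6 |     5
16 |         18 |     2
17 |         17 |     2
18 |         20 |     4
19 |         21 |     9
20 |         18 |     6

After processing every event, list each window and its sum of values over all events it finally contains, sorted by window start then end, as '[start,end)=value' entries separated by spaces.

[0,2)=26 [2,4)=34 [6,8)=12 [8,10)=1 [10,12)=2 [14,16)=3 [16,18)=8 [18,20)=8 [20,22)=13

i=0 t=0 v=6: → [0,2); WM=−∞
i=1 t=2 v=3: → [2,4); WM=−∞
i=2 t=3 v=1: → [2,4); WM=−∞
i=3 t=3 v=5: → [2,4); WM=3; [0,2) fires=6
i=4 t=0 v=9: → [0,2); WM=3
i=5 t=3 v=7: → [2,4); WM=3
i=6 t=1 v=3: → [0,2); WM=3
i=7 t=1 v=8: → [0,2); WM=3
i=8 t=3 v=9: → [2,4); WM=3
i=9 t=3 v=9: → [2,4); WM=3
i=10 t=7 v=7: → [6,8); WM=3
i=11 t=9 v=1: → [8,10); WM=9; [2,4) fires=34 [6,8) fires=7
i=12 t=11 v=2: → [10,12); WM=9
i=13 t=15 v=3: → [14,16); WM=9
i=14 t=16 v=6: → [16,18); WM=9
i=15 t=6 v=5: → [6,8); WM=16; [8,10) fires=1 [10,12) fires=2 [14,16) fires=3
i=16 t=18 v=2: → [18,20); WM=16
i=17 t=17 v=2: → [16,18); WM=16
i=18 t=20 v=4: → [20,22); WM=16
i=19 t=21 v=9: → [20,22); WM=21; [16,18) fires=8 [18,20) fires=2
i=20 t=18 v=6: → [18,20); WM=21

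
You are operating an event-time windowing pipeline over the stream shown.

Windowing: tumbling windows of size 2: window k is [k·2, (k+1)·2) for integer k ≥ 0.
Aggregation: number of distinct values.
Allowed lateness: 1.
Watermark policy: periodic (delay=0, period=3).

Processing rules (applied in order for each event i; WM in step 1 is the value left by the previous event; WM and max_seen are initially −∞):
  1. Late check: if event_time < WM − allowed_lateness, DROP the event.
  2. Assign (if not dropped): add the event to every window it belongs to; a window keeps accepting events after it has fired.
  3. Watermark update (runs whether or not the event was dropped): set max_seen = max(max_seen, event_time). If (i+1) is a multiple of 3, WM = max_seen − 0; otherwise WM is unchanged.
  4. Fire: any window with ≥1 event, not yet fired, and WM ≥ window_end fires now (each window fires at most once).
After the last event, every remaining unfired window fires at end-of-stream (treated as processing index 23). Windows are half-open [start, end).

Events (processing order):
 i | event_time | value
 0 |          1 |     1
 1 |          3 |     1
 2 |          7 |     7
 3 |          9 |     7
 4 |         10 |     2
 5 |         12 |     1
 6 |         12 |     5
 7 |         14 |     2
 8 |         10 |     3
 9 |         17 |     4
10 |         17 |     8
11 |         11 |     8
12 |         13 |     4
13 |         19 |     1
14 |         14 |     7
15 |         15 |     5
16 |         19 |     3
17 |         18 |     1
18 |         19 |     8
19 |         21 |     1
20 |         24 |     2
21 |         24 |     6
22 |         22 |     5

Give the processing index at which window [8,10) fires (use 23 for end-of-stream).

i=0 t=1 v=1: → [0,2); WM=−∞
i=1 t=3 v=1: → [2,4); WM=−∞
i=2 t=7 v=7: → [6,8); WM=7; [0,2) fires=1 [2,4) fires=1
i=3 t=9 v=7: → [8,10); WM=7
i=4 t=10 v=2: → [10,12); WM=7
i=5 t=12 v=1: → [12,14); WM=12; [6,8) fires=1 [8,10) fires=1 [10,12) fires=1
i=6 t=12 v=5: → [12,14); WM=12
i=7 t=14 v=2: → [14,16); WM=12
i=8 t=10 v=3: DROP (t<12-1); WM=14; [12,14) fires=2
i=9 t=17 v=4: → [16,18); WM=14
i=10 t=17 v=8: → [16,18); WM=14
i=11 t=11 v=8: DROP (t<14-1); WM=17; [14,16) fires=1
i=12 t=13 v=4: DROP (t<17-1); WM=17
i=13 t=19 v=1: → [18,20); WM=17
i=14 t=14 v=7: DROP (t<17-1); WM=19; [16,18) fires=2
i=15 t=15 v=5: DROP (t<19-1); WM=19
i=16 t=19 v=3: → [18,20); WM=19
i=17 t=18 v=1: → [18,20); WM=19
i=18 t=19 v=8: → [18,20); WM=19
i=19 t=21 v=1: → [20,22); WM=19
i=20 t=24 v=2: → [24,26); WM=24; [18,20) fires=3 [20,22) fires=1
i=21 t=24 v=6: → [24,26); WM=24
i=22 t=22 v=5: DROP (t<24-1); WM=24

5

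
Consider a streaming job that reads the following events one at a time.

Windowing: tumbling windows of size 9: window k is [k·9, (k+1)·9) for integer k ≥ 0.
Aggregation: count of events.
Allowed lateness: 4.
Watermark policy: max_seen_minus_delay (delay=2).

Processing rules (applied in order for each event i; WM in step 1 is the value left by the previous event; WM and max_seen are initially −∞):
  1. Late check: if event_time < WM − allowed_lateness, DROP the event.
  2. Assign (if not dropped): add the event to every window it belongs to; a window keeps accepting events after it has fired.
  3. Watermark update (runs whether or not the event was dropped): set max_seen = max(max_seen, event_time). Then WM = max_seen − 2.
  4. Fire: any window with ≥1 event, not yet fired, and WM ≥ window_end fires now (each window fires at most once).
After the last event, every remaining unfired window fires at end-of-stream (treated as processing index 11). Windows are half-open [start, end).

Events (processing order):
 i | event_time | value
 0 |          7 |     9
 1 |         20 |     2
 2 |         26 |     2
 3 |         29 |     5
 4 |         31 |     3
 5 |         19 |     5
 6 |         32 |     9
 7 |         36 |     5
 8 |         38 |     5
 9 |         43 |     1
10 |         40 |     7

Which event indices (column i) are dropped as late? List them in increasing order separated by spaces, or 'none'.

i=0 t=7 v=9: → [0,9); WM=5
i=1 t=20 v=2: → [18,27); WM=18; [0,9) fires=1
i=2 t=26 v=2: → [18,27); WM=24
i=3 t=29 v=5: → [27,36); WM=27; [18,27) fires=2
i=4 t=31 v=3: → [27,36); WM=29
i=5 t=19 v=5: DROP (t<29-4); WM=29
i=6 t=32 v=9: → [27,36); WM=30
i=7 t=36 v=5: → [36,45); WM=34
i=8 t=38 v=5: → [36,45); WM=36; [27,36) fires=3
i=9 t=43 v=1: → [36,45); WM=41
i=10 t=40 v=7: → [36,45); WM=41

5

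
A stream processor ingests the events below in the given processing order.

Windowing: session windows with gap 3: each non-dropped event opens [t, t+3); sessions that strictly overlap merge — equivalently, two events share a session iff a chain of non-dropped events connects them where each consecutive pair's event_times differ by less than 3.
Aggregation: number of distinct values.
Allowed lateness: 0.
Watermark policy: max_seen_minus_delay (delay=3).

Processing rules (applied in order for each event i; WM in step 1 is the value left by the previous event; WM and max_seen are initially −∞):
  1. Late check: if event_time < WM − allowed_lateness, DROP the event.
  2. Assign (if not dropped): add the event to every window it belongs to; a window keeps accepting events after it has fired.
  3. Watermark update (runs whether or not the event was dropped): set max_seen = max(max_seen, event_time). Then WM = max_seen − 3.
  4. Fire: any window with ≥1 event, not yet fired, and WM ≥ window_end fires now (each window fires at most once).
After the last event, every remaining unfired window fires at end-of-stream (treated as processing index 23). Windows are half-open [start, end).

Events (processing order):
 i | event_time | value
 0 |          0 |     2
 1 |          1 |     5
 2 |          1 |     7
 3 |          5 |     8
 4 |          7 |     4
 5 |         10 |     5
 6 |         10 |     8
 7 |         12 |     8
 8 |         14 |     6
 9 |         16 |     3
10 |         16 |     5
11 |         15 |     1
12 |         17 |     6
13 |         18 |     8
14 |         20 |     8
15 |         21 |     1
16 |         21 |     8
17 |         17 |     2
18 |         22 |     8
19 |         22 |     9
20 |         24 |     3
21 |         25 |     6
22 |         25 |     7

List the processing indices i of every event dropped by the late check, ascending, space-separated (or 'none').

17

i=0 t=0 v=2: → [0,3); WM=-3
i=1 t=1 v=5: → [0,4); WM=-2
i=2 t=1 v=7: → [0,4); WM=-2
i=3 t=5 v=8: → [5,8); WM=2
i=4 t=7 v=4: → [5,10); WM=4
i=5 t=10 v=5: → [10,13); WM=7
i=6 t=10 v=8: → [10,13); WM=7
i=7 t=12 v=8: → [10,15); WM=9
i=8 t=14 v=6: → [10,17); WM=11
i=9 t=16 v=3: → [10,19); WM=13
i=10 t=16 v=5: → [10,19); WM=13
i=11 t=15 v=1: → [10,19); WM=13
i=12 t=17 v=6: → [10,20); WM=14
i=13 t=18 v=8: → [10,21); WM=15
i=14 t=20 v=8: → [10,23); WM=17
i=15 t=21 v=1: → [10,24); WM=18
i=16 t=21 v=8: → [10,24); WM=18
i=17 t=17 v=2: DROP (t<18-0); WM=18
i=18 t=22 v=8: → [10,25); WM=19
i=19 t=22 v=9: → [10,25); WM=19
i=20 t=24 v=3: → [10,27); WM=21
i=21 t=25 v=6: → [10,28); WM=22
i=22 t=25 v=7: → [10,28); WM=22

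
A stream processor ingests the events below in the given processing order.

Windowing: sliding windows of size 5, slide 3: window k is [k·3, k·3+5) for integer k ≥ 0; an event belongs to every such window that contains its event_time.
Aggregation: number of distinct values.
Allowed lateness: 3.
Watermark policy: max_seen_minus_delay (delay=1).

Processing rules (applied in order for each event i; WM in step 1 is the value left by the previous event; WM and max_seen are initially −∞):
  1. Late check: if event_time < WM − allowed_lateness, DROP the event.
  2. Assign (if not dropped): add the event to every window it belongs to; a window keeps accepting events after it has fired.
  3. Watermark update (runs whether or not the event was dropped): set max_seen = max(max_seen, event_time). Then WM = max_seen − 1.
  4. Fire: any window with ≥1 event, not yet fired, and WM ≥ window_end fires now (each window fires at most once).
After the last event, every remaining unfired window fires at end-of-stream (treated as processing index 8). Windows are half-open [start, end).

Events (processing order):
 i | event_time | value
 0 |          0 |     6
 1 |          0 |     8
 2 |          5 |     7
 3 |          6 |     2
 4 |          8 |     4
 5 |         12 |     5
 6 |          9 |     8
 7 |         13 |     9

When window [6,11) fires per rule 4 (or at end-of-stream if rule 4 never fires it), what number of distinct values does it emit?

i=0 t=0 v=6: → [0,5); WM=-1
i=1 t=0 v=8: → [0,5); WM=-1
i=2 t=5 v=7: → [3,8); WM=4
i=3 t=6 v=2: → [6,11),[3,8); WM=5; [0,5) fires=2
i=4 t=8 v=4: → [6,11); WM=7
i=5 t=12 v=5: → [12,17),[9,14); WM=11; [3,8) fires=2 [6,11) fires=2
i=6 t=9 v=8: → [9,14),[6,11); WM=11
i=7 t=13 v=9: → [12,17),[9,14); WM=12

2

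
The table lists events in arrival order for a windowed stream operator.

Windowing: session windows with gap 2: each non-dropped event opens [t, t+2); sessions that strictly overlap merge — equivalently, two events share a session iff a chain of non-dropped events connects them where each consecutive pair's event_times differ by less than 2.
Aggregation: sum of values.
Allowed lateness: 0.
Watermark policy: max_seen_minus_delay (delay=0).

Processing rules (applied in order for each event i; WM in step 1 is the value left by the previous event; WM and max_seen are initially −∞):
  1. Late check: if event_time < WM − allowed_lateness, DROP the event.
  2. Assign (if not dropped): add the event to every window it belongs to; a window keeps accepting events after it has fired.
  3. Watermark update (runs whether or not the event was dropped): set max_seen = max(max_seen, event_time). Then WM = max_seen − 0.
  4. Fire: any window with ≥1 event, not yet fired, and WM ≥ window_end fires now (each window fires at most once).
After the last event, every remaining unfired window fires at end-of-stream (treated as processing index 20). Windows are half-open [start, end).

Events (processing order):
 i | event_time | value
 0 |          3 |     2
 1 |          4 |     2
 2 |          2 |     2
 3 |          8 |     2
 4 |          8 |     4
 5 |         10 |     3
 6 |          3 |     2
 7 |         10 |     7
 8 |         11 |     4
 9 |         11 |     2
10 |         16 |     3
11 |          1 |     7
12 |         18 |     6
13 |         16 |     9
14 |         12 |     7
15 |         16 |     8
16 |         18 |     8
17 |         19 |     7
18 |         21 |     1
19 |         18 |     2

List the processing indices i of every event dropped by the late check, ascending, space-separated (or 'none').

2 6 11 13 14 15 19

i=0 t=3 v=2: → [3,5); WM=3
i=1 t=4 v=2: → [3,6); WM=4
i=2 t=2 v=2: DROP (t<4-0); WM=4
i=3 t=8 v=2: → [8,10); WM=8
i=4 t=8 v=4: → [8,10); WM=8
i=5 t=10 v=3: → [10,12); WM=10
i=6 t=3 v=2: DROP (t<10-0); WM=10
i=7 t=10 v=7: → [10,12); WM=10
i=8 t=11 v=4: → [10,13); WM=11
i=9 t=11 v=2: → [10,13); WM=11
i=10 t=16 v=3: → [16,18); WM=16
i=11 t=1 v=7: DROP (t<16-0); WM=16
i=12 t=18 v=6: → [18,20); WM=18
i=13 t=16 v=9: DROP (t<18-0); WM=18
i=14 t=12 v=7: DROP (t<18-0); WM=18
i=15 t=16 v=8: DROP (t<18-0); WM=18
i=16 t=18 v=8: → [18,20); WM=18
i=17 t=19 v=7: → [18,21); WM=19
i=18 t=21 v=1: → [21,23); WM=21
i=19 t=18 v=2: DROP (t<21-0); WM=21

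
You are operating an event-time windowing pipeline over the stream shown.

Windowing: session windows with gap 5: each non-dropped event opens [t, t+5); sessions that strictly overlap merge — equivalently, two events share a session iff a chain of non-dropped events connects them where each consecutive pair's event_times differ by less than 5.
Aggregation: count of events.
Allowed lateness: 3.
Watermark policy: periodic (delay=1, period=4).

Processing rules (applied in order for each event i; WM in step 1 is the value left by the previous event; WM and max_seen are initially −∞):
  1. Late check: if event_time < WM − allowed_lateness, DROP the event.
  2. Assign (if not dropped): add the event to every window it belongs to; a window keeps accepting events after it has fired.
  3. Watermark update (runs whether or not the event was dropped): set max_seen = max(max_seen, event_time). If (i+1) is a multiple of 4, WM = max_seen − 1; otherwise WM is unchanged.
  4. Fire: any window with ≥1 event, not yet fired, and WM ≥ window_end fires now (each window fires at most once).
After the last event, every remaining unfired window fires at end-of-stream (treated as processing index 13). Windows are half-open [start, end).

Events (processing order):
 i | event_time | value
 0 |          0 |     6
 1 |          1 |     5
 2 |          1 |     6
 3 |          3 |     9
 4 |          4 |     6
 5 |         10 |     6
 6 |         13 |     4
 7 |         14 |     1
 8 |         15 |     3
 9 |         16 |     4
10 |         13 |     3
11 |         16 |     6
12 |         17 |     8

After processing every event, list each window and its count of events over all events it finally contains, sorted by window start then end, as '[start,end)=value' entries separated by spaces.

[0,9)=5 [10,22)=8

i=0 t=0 v=6: → [0,5); WM=−∞
i=1 t=1 v=5: → [0,6); WM=−∞
i=2 t=1 v=6: → [0,6); WM=−∞
i=3 t=3 v=9: → [0,8); WM=2
i=4 t=4 v=6: → [0,9); WM=2
i=5 t=10 v=6: → [10,15); WM=2
i=6 t=13 v=4: → [10,18); WM=2
i=7 t=14 v=1: → [10,19); WM=13
i=8 t=15 v=3: → [10,20); WM=13
i=9 t=16 v=4: → [10,21); WM=13
i=10 t=13 v=3: → [10,21); WM=13
i=11 t=16 v=6: → [10,21); WM=15
i=12 t=17 v=8: → [10,22); WM=15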